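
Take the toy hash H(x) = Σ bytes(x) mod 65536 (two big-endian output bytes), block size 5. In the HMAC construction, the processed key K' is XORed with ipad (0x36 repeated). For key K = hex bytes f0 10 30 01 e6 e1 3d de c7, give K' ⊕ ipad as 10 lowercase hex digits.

32ec363636

Key hex bytes f0 10 30 01 e6 e1 3d de c7 is 9 bytes > B = 5, so hash it first: H(key) = 04 da, then zero-pad to 5 bytes: K' = 04 da 00 00 00.
XOR each byte with 0x36: 04⊕36=32, da⊕36=ec, 00⊕36=36, 00⊕36=36, 00⊕36=36.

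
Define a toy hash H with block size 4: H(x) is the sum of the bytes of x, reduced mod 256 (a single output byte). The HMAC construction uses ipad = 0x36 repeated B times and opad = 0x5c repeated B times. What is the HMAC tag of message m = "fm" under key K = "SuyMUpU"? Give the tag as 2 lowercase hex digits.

Key "SuyMUpU" = 53 75 79 4d 55 70 55 is 7 bytes > B = 4, so hash it first: H(key) = a8, then zero-pad to 4 bytes: K' = a8 00 00 00.
K' ⊕ ipad = 9e 36 36 36.  K' ⊕ opad = f4 5c 5c 5c.
Inner input = (K'⊕ipad) ∥ m = 9e 36 36 36 ∥ 66 6d.
Inner hash: sum = 158+54+54+54+102+109 = 531; mod 256 = 19 → 13.
Outer input = (K'⊕opad) ∥ inner = f4 5c 5c 5c ∥ 13.
Outer hash (tag): sum = 244+92+92+92+19 = 539; mod 256 = 27 → 1b.

1b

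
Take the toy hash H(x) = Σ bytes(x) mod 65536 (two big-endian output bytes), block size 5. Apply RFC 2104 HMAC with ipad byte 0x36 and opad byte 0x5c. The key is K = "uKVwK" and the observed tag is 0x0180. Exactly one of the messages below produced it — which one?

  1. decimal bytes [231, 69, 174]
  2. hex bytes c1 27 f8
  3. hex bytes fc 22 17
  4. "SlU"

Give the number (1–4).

4

Key "uKVwK" = 75 4b 56 77 4b is exactly B = 5 bytes: K' = 75 4b 56 77 4b.
K' ⊕ ipad = 43 7d 60 41 7d; K' ⊕ opad = 29 17 0a 2b 17.
m1: inner = H(43 7d 60 41 7d e7 45 ae) = 03 b8; tag = H(29 17 0a 2b 17 03 b8) = 0147
m2: inner = H(43 7d 60 41 7d c1 27 f8) = 03 be; tag = H(29 17 0a 2b 17 03 be) = 014d
m3: inner = H(43 7d 60 41 7d fc 22 17) = 03 13; tag = H(29 17 0a 2b 17 03 13) = 00a2
m4: inner = H(43 7d 60 41 7d 53 6c 55) = 02 f2; tag = H(29 17 0a 2b 17 02 f2) = 0180 ← matches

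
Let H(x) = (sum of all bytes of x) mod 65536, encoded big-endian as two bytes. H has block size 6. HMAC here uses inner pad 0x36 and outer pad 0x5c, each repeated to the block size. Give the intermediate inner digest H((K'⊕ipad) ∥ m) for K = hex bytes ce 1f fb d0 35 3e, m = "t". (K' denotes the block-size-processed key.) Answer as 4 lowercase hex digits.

0353

Key hex bytes ce 1f fb d0 35 3e is exactly B = 6 bytes: K' = ce 1f fb d0 35 3e.
K' ⊕ ipad = f8 29 cd e6 03 08.
Inner input = f8 29 cd e6 03 08 ∥ 74.
Inner hash: sum = 248+41+205+230+3+8+116 = 851 → 03 53.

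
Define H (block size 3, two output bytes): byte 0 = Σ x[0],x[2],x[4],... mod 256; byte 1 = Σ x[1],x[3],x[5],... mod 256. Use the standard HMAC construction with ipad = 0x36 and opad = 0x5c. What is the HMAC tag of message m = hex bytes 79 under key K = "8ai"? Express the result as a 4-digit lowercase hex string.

69aa

Key "8ai" = 38 61 69 is exactly B = 3 bytes: K' = 38 61 69.
K' ⊕ ipad = 0e 57 5f.  K' ⊕ opad = 64 3d 35.
Inner input = (K'⊕ipad) ∥ m = 0e 57 5f ∥ 79.
Inner hash: even-index sum = 109 mod 256 = 109; odd-index sum = 208 mod 256 = 208 → 6d d0.
Outer input = (K'⊕opad) ∥ inner = 64 3d 35 ∥ 6d d0.
Outer hash (tag): even-index sum = 361 mod 256 = 105; odd-index sum = 170 mod 256 = 170 → 69 aa.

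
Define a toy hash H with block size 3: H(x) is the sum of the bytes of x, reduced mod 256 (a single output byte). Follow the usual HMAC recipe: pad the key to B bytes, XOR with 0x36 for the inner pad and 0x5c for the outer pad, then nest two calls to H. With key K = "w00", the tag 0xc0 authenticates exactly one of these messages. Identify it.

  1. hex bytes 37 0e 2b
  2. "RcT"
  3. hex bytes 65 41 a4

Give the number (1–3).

Key "w00" = 77 30 30 is exactly B = 3 bytes: K' = 77 30 30.
K' ⊕ ipad = 41 06 06; K' ⊕ opad = 2b 6c 6c.
m1: inner = H(41 06 06 37 0e 2b) = bd; tag = H(2b 6c 6c bd) = c0 ← matches
m2: inner = H(41 06 06 52 63 54) = 56; tag = H(2b 6c 6c 56) = 59
m3: inner = H(41 06 06 65 41 a4) = 97; tag = H(2b 6c 6c 97) = 9a

1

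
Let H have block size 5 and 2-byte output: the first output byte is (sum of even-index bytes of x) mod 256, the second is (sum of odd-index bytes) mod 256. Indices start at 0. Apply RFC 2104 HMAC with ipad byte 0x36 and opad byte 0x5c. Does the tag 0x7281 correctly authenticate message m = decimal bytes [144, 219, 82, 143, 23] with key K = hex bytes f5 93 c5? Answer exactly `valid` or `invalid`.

valid

Key hex bytes f5 93 c5 is 3 bytes ≤ B = 5; zero-pad to 5 bytes: K' = f5 93 c5 00 00.
K' ⊕ ipad = c3 a5 f3 36 36; K' ⊕ opad = a9 cf 99 5c 5c.
Inner hash: even-index sum = 854 mod 256 = 86; odd-index sum = 468 mod 256 = 212 → 56 d4.
Outer hash (recomputed tag): even-index sum = 626 mod 256 = 114; odd-index sum = 385 mod 256 = 129 → 72 81.
Recomputed tag = 7281; claimed = 7281 → match.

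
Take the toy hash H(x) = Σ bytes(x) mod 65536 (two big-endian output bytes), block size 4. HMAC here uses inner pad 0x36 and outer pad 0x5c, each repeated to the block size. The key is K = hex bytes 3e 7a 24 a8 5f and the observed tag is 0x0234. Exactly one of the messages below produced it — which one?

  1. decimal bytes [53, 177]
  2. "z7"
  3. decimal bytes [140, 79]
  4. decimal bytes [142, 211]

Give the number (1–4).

1

Key hex bytes 3e 7a 24 a8 5f is 5 bytes > B = 4, so hash it first: H(key) = 01 e3, then zero-pad to 4 bytes: K' = 01 e3 00 00.
K' ⊕ ipad = 37 d5 36 36; K' ⊕ opad = 5d bf 5c 5c.
m1: inner = H(37 d5 36 36 35 b1) = 02 5e; tag = H(5d bf 5c 5c 02 5e) = 0234 ← matches
m2: inner = H(37 d5 36 36 7a 37) = 02 29; tag = H(5d bf 5c 5c 02 29) = 01ff
m3: inner = H(37 d5 36 36 8c 4f) = 02 53; tag = H(5d bf 5c 5c 02 53) = 0229
m4: inner = H(37 d5 36 36 8e d3) = 02 d9; tag = H(5d bf 5c 5c 02 d9) = 02af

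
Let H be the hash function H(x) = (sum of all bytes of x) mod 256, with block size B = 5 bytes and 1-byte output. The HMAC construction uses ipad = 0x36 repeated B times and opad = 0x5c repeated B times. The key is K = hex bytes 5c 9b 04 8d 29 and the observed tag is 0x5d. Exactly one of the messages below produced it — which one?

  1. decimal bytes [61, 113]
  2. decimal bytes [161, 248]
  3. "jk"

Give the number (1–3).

3

Key hex bytes 5c 9b 04 8d 29 is exactly B = 5 bytes: K' = 5c 9b 04 8d 29.
K' ⊕ ipad = 6a ad 32 bb 1f; K' ⊕ opad = 00 c7 58 d1 75.
m1: inner = H(6a ad 32 bb 1f 3d 71) = d1; tag = H(00 c7 58 d1 75 d1) = 36
m2: inner = H(6a ad 32 bb 1f a1 f8) = bc; tag = H(00 c7 58 d1 75 bc) = 21
m3: inner = H(6a ad 32 bb 1f 6a 6b) = f8; tag = H(00 c7 58 d1 75 f8) = 5d ← matches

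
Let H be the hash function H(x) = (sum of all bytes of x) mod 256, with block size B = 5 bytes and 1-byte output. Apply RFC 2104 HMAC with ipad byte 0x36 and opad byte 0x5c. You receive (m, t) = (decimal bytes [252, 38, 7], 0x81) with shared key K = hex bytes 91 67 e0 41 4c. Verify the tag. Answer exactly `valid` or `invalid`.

Key hex bytes 91 67 e0 41 4c is exactly B = 5 bytes: K' = 91 67 e0 41 4c.
K' ⊕ ipad = a7 51 d6 77 7a; K' ⊕ opad = cd 3b bc 1d 10.
Inner hash: sum = 167+81+214+119+122+252+38+7 = 1000; mod 256 = 232 → e8.
Outer hash (recomputed tag): sum = 205+59+188+29+16+232 = 729; mod 256 = 217 → d9.
Recomputed tag = d9; claimed = 81 → mismatch.

invalid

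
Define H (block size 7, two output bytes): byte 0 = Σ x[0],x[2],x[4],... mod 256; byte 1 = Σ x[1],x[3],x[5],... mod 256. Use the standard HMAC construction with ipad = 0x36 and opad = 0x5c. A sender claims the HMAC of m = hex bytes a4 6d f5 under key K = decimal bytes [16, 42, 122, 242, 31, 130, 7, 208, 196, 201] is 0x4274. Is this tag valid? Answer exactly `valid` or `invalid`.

valid

Key decimal bytes [16, 42, 122, 242, 31, 130, 7, 208, 196, 201] = 10 2a 7a f2 1f 82 07 d0 c4 c9 is 10 bytes > B = 7, so hash it first: H(key) = 74 37, then zero-pad to 7 bytes: K' = 74 37 00 00 00 00 00.
K' ⊕ ipad = 42 01 36 36 36 36 36; K' ⊕ opad = 28 6b 5c 5c 5c 5c 5c.
Inner hash: even-index sum = 337 mod 256 = 81; odd-index sum = 518 mod 256 = 6 → 51 06.
Outer hash (recomputed tag): even-index sum = 322 mod 256 = 66; odd-index sum = 372 mod 256 = 116 → 42 74.
Recomputed tag = 4274; claimed = 4274 → match.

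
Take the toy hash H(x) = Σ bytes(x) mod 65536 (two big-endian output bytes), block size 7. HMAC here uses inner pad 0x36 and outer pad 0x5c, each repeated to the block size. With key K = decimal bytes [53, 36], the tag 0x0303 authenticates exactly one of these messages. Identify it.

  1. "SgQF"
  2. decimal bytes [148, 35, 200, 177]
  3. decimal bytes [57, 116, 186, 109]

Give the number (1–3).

Key decimal bytes [53, 36] = 35 24 is 2 bytes ≤ B = 7; zero-pad to 7 bytes: K' = 35 24 00 00 00 00 00.
K' ⊕ ipad = 03 12 36 36 36 36 36; K' ⊕ opad = 69 78 5c 5c 5c 5c 5c.
m1: inner = H(03 12 36 36 36 36 36 53 67 51 46) = 02 74; tag = H(69 78 5c 5c 5c 5c 5c 02 74) = 0323
m2: inner = H(03 12 36 36 36 36 36 94 23 c8 b1) = 03 53; tag = H(69 78 5c 5c 5c 5c 5c 03 53) = 0303 ← matches
m3: inner = H(03 12 36 36 36 36 36 39 74 ba 6d) = 02 f7; tag = H(69 78 5c 5c 5c 5c 5c 02 f7) = 03a6

2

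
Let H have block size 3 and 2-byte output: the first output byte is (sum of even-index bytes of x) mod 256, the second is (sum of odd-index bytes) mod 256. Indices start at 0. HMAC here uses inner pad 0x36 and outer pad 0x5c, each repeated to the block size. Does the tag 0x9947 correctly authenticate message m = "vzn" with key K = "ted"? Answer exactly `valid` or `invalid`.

Key "ted" = 74 65 64 is exactly B = 3 bytes: K' = 74 65 64.
K' ⊕ ipad = 42 53 52; K' ⊕ opad = 28 39 38.
Inner hash: even-index sum = 270 mod 256 = 14; odd-index sum = 311 mod 256 = 55 → 0e 37.
Outer hash (recomputed tag): even-index sum = 151 mod 256 = 151; odd-index sum = 71 mod 256 = 71 → 97 47.
Recomputed tag = 9747; claimed = 9947 → mismatch.

invalid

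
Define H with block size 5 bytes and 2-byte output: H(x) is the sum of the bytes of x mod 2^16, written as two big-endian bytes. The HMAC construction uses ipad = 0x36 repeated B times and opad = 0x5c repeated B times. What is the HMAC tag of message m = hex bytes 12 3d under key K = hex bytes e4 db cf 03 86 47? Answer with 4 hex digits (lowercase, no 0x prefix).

Key hex bytes e4 db cf 03 86 47 is 6 bytes > B = 5, so hash it first: H(key) = 03 5e, then zero-pad to 5 bytes: K' = 03 5e 00 00 00.
K' ⊕ ipad = 35 68 36 36 36.  K' ⊕ opad = 5f 02 5c 5c 5c.
Inner input = (K'⊕ipad) ∥ m = 35 68 36 36 36 ∥ 12 3d.
Inner hash: sum = 53+104+54+54+54+18+61 = 398 → 01 8e.
Outer input = (K'⊕opad) ∥ inner = 5f 02 5c 5c 5c ∥ 01 8e.
Outer hash (tag): sum = 95+2+92+92+92+1+142 = 516 → 02 04.

0204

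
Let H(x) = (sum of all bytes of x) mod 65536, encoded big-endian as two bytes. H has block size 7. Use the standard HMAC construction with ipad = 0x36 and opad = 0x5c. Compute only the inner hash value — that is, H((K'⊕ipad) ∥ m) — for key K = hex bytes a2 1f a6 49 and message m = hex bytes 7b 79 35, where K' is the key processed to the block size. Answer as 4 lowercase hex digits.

Key hex bytes a2 1f a6 49 is 4 bytes ≤ B = 7; zero-pad to 7 bytes: K' = a2 1f a6 49 00 00 00.
K' ⊕ ipad = 94 29 90 7f 36 36 36.
Inner input = 94 29 90 7f 36 36 36 ∥ 7b 79 35.
Inner hash: sum = 148+41+144+127+54+54+54+123+121+53 = 919 → 03 97.

0397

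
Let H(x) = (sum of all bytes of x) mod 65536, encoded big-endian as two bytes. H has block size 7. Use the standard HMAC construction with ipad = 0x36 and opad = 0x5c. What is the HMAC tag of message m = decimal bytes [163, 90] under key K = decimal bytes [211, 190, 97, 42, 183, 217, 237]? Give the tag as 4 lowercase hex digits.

Key decimal bytes [211, 190, 97, 42, 183, 217, 237] = d3 be 61 2a b7 d9 ed is exactly B = 7 bytes: K' = d3 be 61 2a b7 d9 ed.
K' ⊕ ipad = e5 88 57 1c 81 ef db.  K' ⊕ opad = 8f e2 3d 76 eb 85 b1.
Inner input = (K'⊕ipad) ∥ m = e5 88 57 1c 81 ef db ∥ a3 5a.
Inner hash: sum = 229+136+87+28+129+239+219+163+90 = 1320 → 05 28.
Outer input = (K'⊕opad) ∥ inner = 8f e2 3d 76 eb 85 b1 ∥ 05 28.
Outer hash (tag): sum = 143+226+61+118+235+133+177+5+40 = 1138 → 04 72.

0472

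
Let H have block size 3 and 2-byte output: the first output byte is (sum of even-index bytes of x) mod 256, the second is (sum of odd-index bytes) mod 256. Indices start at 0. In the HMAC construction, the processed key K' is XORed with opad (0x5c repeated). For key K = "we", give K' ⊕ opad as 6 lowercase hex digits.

Key "we" = 77 65 is 2 bytes ≤ B = 3; zero-pad to 3 bytes: K' = 77 65 00.
XOR each byte with 0x5c: 77⊕5c=2b, 65⊕5c=39, 00⊕5c=5c.

2b395c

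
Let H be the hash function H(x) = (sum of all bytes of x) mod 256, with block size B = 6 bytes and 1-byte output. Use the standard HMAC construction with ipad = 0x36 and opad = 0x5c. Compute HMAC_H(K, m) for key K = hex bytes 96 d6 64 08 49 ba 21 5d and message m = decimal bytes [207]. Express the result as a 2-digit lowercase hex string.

Key hex bytes 96 d6 64 08 49 ba 21 5d is 8 bytes > B = 6, so hash it first: H(key) = 59, then zero-pad to 6 bytes: K' = 59 00 00 00 00 00.
K' ⊕ ipad = 6f 36 36 36 36 36.  K' ⊕ opad = 05 5c 5c 5c 5c 5c.
Inner input = (K'⊕ipad) ∥ m = 6f 36 36 36 36 36 ∥ cf.
Inner hash: sum = 111+54+54+54+54+54+207 = 588; mod 256 = 76 → 4c.
Outer input = (K'⊕opad) ∥ inner = 05 5c 5c 5c 5c 5c ∥ 4c.
Outer hash (tag): sum = 5+92+92+92+92+92+76 = 541; mod 256 = 29 → 1d.

1d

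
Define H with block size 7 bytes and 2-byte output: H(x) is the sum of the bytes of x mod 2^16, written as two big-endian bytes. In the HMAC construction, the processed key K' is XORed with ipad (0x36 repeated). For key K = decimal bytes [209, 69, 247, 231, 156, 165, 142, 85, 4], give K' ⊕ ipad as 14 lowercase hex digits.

Key decimal bytes [209, 69, 247, 231, 156, 165, 142, 85, 4] = d1 45 f7 e7 9c a5 8e 55 04 is 9 bytes > B = 7, so hash it first: H(key) = 05 1c, then zero-pad to 7 bytes: K' = 05 1c 00 00 00 00 00.
XOR each byte with 0x36: 05⊕36=33, 1c⊕36=2a, 00⊕36=36, 00⊕36=36, 00⊕36=36, 00⊕36=36, 00⊕36=36.

332a3636363636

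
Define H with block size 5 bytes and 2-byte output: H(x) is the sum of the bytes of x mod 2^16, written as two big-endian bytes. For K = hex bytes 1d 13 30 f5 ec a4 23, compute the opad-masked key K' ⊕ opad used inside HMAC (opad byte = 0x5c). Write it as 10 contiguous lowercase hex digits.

Key hex bytes 1d 13 30 f5 ec a4 23 is 7 bytes > B = 5, so hash it first: H(key) = 03 08, then zero-pad to 5 bytes: K' = 03 08 00 00 00.
XOR each byte with 0x5c: 03⊕5c=5f, 08⊕5c=54, 00⊕5c=5c, 00⊕5c=5c, 00⊕5c=5c.

5f545c5c5c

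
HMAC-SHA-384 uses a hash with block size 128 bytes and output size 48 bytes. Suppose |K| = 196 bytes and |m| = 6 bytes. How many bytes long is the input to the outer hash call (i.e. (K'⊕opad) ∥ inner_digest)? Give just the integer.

Key is 196 > 128 bytes, so it is hashed to 48 bytes then zero-padded to 128: |K'| = 128.
Outer input = (K'⊕opad) ∥ H(inner) → 128 + 48 = 176 bytes.

176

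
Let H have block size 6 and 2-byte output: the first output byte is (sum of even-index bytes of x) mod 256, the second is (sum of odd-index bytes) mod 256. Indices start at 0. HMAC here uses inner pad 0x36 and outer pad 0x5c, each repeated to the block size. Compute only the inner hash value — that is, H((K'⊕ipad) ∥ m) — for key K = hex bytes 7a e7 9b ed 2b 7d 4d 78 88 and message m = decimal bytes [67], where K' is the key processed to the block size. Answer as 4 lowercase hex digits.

Key hex bytes 7a e7 9b ed 2b 7d 4d 78 88 is 9 bytes > B = 6, so hash it first: H(key) = 15 c9, then zero-pad to 6 bytes: K' = 15 c9 00 00 00 00.
K' ⊕ ipad = 23 ff 36 36 36 36.
Inner input = 23 ff 36 36 36 36 ∥ 43.
Inner hash: even-index sum = 210 mod 256 = 210; odd-index sum = 363 mod 256 = 107 → d2 6b.

d26b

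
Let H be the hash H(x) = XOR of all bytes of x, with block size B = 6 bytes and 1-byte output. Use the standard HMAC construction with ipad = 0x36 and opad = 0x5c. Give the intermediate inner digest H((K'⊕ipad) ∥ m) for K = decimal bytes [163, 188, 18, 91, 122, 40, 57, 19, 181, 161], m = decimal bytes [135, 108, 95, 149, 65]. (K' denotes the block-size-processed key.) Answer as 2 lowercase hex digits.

Key decimal bytes [163, 188, 18, 91, 122, 40, 57, 19, 181, 161] = a3 bc 12 5b 7a 28 39 13 b5 a1 is 10 bytes > B = 6, so hash it first: H(key) = 3a, then zero-pad to 6 bytes: K' = 3a 00 00 00 00 00.
K' ⊕ ipad = 0c 36 36 36 36 36.
Inner input = 0c 36 36 36 36 36 ∥ 87 6c 5f 95 41.
Inner hash: XOR 0c⊕36⊕36⊕36⊕36⊕36⊕87⊕6c⊕5f⊕95⊕41 = 5a.

5a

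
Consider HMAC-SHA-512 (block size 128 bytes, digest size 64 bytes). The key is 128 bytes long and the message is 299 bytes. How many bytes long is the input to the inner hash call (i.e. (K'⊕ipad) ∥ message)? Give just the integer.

Key is 128 ≤ 128 bytes, zero-padded: |K'| = 128.
Inner input = (K'⊕ipad) ∥ m → 128 + 299 = 427 bytes.

427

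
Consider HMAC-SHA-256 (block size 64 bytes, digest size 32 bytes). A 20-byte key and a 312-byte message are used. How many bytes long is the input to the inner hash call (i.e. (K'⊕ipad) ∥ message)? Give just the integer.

Key is 20 ≤ 64 bytes, zero-padded: |K'| = 64.
Inner input = (K'⊕ipad) ∥ m → 64 + 312 = 376 bytes.

376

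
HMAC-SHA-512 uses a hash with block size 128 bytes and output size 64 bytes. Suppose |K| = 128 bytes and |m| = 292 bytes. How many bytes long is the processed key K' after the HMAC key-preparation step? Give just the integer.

Key is 128 ≤ 128 bytes, zero-padded: |K'| = 128.

128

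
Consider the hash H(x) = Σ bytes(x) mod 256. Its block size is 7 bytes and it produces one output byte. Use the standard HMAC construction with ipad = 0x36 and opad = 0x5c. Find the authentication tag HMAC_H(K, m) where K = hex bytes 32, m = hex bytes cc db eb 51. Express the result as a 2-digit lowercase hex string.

Key hex bytes 32 is 1 byte ≤ B = 7; zero-pad to 7 bytes: K' = 32 00 00 00 00 00 00.
K' ⊕ ipad = 04 36 36 36 36 36 36.  K' ⊕ opad = 6e 5c 5c 5c 5c 5c 5c.
Inner input = (K'⊕ipad) ∥ m = 04 36 36 36 36 36 36 ∥ cc db eb 51.
Inner hash: sum = 4+54+54+54+54+54+54+204+219+235+81 = 1067; mod 256 = 43 → 2b.
Outer input = (K'⊕opad) ∥ inner = 6e 5c 5c 5c 5c 5c 5c ∥ 2b.
Outer hash (tag): sum = 110+92+92+92+92+92+92+43 = 705; mod 256 = 193 → c1.

c1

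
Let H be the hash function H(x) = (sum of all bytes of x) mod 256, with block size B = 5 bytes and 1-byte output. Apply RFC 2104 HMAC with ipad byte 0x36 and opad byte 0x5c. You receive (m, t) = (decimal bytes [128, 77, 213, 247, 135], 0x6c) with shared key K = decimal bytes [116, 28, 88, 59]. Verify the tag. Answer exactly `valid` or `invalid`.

valid

Key decimal bytes [116, 28, 88, 59] = 74 1c 58 3b is 4 bytes ≤ B = 5; zero-pad to 5 bytes: K' = 74 1c 58 3b 00.
K' ⊕ ipad = 42 2a 6e 0d 36; K' ⊕ opad = 28 40 04 67 5c.
Inner hash: sum = 66+42+110+13+54+128+77+213+247+135 = 1085; mod 256 = 61 → 3d.
Outer hash (recomputed tag): sum = 40+64+4+103+92+61 = 364; mod 256 = 108 → 6c.
Recomputed tag = 6c; claimed = 6c → match.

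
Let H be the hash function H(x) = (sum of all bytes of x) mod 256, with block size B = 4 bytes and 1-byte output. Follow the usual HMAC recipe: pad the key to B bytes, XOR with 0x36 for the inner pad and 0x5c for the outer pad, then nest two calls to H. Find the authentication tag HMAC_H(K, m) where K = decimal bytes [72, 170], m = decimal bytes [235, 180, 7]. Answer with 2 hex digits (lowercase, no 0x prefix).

Key decimal bytes [72, 170] = 48 aa is 2 bytes ≤ B = 4; zero-pad to 4 bytes: K' = 48 aa 00 00.
K' ⊕ ipad = 7e 9c 36 36.  K' ⊕ opad = 14 f6 5c 5c.
Inner input = (K'⊕ipad) ∥ m = 7e 9c 36 36 ∥ eb b4 07.
Inner hash: sum = 126+156+54+54+235+180+7 = 812; mod 256 = 44 → 2c.
Outer input = (K'⊕opad) ∥ inner = 14 f6 5c 5c ∥ 2c.
Outer hash (tag): sum = 20+246+92+92+44 = 494; mod 256 = 238 → ee.

ee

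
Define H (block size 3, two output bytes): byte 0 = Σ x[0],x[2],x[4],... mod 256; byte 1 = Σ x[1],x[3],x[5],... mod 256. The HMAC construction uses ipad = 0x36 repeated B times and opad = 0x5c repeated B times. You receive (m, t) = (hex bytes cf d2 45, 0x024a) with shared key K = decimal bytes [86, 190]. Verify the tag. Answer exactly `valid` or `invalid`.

Key decimal bytes [86, 190] = 56 be is 2 bytes ≤ B = 3; zero-pad to 3 bytes: K' = 56 be 00.
K' ⊕ ipad = 60 88 36; K' ⊕ opad = 0a e2 5c.
Inner hash: even-index sum = 360 mod 256 = 104; odd-index sum = 412 mod 256 = 156 → 68 9c.
Outer hash (recomputed tag): even-index sum = 258 mod 256 = 2; odd-index sum = 330 mod 256 = 74 → 02 4a.
Recomputed tag = 024a; claimed = 024a → match.

valid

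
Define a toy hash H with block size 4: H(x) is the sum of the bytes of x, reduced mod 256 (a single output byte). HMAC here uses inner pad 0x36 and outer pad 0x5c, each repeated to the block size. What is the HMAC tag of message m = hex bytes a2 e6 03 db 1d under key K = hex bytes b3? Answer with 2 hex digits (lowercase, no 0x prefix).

ad

Key hex bytes b3 is 1 byte ≤ B = 4; zero-pad to 4 bytes: K' = b3 00 00 00.
K' ⊕ ipad = 85 36 36 36.  K' ⊕ opad = ef 5c 5c 5c.
Inner input = (K'⊕ipad) ∥ m = 85 36 36 36 ∥ a2 e6 03 db 1d.
Inner hash: sum = 133+54+54+54+162+230+3+219+29 = 938; mod 256 = 170 → aa.
Outer input = (K'⊕opad) ∥ inner = ef 5c 5c 5c ∥ aa.
Outer hash (tag): sum = 239+92+92+92+170 = 685; mod 256 = 173 → ad.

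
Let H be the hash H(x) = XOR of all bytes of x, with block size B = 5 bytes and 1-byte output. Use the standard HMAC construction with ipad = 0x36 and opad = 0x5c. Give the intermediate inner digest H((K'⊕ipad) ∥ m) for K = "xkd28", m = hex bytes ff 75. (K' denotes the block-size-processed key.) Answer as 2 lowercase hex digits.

c1

Key "xkd28" = 78 6b 64 32 38 is exactly B = 5 bytes: K' = 78 6b 64 32 38.
K' ⊕ ipad = 4e 5d 52 04 0e.
Inner input = 4e 5d 52 04 0e ∥ ff 75.
Inner hash: XOR 4e⊕5d⊕52⊕04⊕0e⊕ff⊕75 = c1.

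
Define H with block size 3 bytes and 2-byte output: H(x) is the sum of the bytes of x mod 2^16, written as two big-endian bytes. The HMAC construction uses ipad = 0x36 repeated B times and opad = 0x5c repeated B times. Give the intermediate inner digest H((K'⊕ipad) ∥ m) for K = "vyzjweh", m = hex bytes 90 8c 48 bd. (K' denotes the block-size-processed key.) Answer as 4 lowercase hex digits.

02ad

Key "vyzjweh" = 76 79 7a 6a 77 65 68 is 7 bytes > B = 3, so hash it first: H(key) = 03 17, then zero-pad to 3 bytes: K' = 03 17 00.
K' ⊕ ipad = 35 21 36.
Inner input = 35 21 36 ∥ 90 8c 48 bd.
Inner hash: sum = 53+33+54+144+140+72+189 = 685 → 02 ad.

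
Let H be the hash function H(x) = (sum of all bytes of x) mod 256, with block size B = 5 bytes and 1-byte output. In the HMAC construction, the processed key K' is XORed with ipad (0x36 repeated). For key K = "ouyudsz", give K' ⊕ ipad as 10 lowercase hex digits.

Key "ouyudsz" = 6f 75 79 75 64 73 7a is 7 bytes > B = 5, so hash it first: H(key) = 23, then zero-pad to 5 bytes: K' = 23 00 00 00 00.
XOR each byte with 0x36: 23⊕36=15, 00⊕36=36, 00⊕36=36, 00⊕36=36, 00⊕36=36.

1536363636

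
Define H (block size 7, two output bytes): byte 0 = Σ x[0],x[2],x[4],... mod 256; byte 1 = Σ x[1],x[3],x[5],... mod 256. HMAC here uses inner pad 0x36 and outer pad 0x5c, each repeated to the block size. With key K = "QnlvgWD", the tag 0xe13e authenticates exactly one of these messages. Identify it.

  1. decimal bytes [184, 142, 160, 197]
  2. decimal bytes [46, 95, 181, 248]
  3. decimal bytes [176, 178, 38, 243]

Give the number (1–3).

1

Key "QnlvgWD" = 51 6e 6c 76 67 57 44 is exactly B = 7 bytes: K' = 51 6e 6c 76 67 57 44.
K' ⊕ ipad = 67 58 5a 40 51 61 72; K' ⊕ opad = 0d 32 30 2a 3b 0b 18.
m1: inner = H(67 58 5a 40 51 61 72 b8 8e a0 c5) = d7 51; tag = H(0d 32 30 2a 3b 0b 18 d7 51) = e13e ← matches
m2: inner = H(67 58 5a 40 51 61 72 2e 5f b5 f8) = db dc; tag = H(0d 32 30 2a 3b 0b 18 db dc) = 6c42
m3: inner = H(67 58 5a 40 51 61 72 b0 b2 26 f3) = 29 cf; tag = H(0d 32 30 2a 3b 0b 18 29 cf) = 5f90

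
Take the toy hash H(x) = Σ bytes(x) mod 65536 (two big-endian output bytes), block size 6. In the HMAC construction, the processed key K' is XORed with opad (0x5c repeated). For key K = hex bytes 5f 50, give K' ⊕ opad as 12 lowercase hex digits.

Key hex bytes 5f 50 is 2 bytes ≤ B = 6; zero-pad to 6 bytes: K' = 5f 50 00 00 00 00.
XOR each byte with 0x5c: 5f⊕5c=03, 50⊕5c=0c, 00⊕5c=5c, 00⊕5c=5c, 00⊕5c=5c, 00⊕5c=5c.

030c5c5c5c5c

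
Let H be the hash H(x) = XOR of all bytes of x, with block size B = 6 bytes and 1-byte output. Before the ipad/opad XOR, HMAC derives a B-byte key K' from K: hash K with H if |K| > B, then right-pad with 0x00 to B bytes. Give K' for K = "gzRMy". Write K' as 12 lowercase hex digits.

Key "gzRMy" = 67 7a 52 4d 79 is 5 bytes ≤ B = 6; zero-pad to 6 bytes: K' = 67 7a 52 4d 79 00.

677a524d7900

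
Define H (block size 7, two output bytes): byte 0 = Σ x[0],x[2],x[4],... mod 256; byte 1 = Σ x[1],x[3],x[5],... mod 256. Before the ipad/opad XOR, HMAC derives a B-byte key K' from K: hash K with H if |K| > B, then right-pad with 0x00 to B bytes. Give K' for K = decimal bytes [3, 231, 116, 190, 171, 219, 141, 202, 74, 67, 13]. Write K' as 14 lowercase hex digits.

|K| = 11 > B = 7, so first hash the key.
H(K): even-index sum = 518 mod 256 = 6; odd-index sum = 909 mod 256 = 141 → 06 8d.
Zero-pad H(K) = 06 8d to 7 bytes: K' = 06 8d 00 00 00 00 00.

068d0000000000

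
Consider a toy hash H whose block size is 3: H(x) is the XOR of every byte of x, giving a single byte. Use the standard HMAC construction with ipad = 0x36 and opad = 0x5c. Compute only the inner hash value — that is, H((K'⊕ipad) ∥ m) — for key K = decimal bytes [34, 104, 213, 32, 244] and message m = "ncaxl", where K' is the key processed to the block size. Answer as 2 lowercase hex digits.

Key decimal bytes [34, 104, 213, 32, 244] = 22 68 d5 20 f4 is 5 bytes > B = 3, so hash it first: H(key) = 4b, then zero-pad to 3 bytes: K' = 4b 00 00.
K' ⊕ ipad = 7d 36 36.
Inner input = 7d 36 36 ∥ 6e 63 61 78 6c.
Inner hash: XOR 7d⊕36⊕36⊕6e⊕63⊕61⊕78⊕6c = 05.

05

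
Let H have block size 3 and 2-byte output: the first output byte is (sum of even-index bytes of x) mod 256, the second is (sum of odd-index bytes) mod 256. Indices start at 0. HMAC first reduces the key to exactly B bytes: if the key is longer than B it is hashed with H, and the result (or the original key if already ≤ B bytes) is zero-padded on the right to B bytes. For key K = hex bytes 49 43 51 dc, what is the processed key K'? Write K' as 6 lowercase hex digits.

|K| = 4 > B = 3, so first hash the key.
H(K): even-index sum = 154 mod 256 = 154; odd-index sum = 287 mod 256 = 31 → 9a 1f.
Zero-pad H(K) = 9a 1f to 3 bytes: K' = 9a 1f 00.

9a1f00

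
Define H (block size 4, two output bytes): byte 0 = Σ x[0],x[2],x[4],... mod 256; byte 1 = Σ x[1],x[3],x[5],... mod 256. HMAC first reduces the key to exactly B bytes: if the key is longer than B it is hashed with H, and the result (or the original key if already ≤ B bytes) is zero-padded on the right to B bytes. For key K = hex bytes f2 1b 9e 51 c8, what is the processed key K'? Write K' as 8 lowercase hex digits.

586c0000

|K| = 5 > B = 4, so first hash the key.
H(K): even-index sum = 600 mod 256 = 88; odd-index sum = 108 mod 256 = 108 → 58 6c.
Zero-pad H(K) = 58 6c to 4 bytes: K' = 58 6c 00 00.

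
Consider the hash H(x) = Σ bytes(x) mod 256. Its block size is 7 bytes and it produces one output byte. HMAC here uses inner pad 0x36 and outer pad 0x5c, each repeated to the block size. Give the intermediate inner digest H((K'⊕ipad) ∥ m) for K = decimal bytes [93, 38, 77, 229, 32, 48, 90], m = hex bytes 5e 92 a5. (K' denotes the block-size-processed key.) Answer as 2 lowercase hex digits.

Key decimal bytes [93, 38, 77, 229, 32, 48, 90] = 5d 26 4d e5 20 30 5a is exactly B = 7 bytes: K' = 5d 26 4d e5 20 30 5a.
K' ⊕ ipad = 6b 10 7b d3 16 06 6c.
Inner input = 6b 10 7b d3 16 06 6c ∥ 5e 92 a5.
Inner hash: sum = 107+16+123+211+22+6+108+94+146+165 = 998; mod 256 = 230 → e6.

e6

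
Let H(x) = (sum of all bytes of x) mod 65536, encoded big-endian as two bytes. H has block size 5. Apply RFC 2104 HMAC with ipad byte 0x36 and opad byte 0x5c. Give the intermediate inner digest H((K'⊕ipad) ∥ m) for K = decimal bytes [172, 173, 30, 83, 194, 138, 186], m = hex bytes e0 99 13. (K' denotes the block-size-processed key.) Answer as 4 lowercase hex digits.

0349

Key decimal bytes [172, 173, 30, 83, 194, 138, 186] = ac ad 1e 53 c2 8a ba is 7 bytes > B = 5, so hash it first: H(key) = 03 d0, then zero-pad to 5 bytes: K' = 03 d0 00 00 00.
K' ⊕ ipad = 35 e6 36 36 36.
Inner input = 35 e6 36 36 36 ∥ e0 99 13.
Inner hash: sum = 53+230+54+54+54+224+153+19 = 841 → 03 49.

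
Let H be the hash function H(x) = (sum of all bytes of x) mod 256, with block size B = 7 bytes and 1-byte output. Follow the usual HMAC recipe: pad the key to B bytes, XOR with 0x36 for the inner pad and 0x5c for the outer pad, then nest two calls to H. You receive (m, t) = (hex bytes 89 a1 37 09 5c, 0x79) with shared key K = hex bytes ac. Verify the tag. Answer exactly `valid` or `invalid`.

Key hex bytes ac is 1 byte ≤ B = 7; zero-pad to 7 bytes: K' = ac 00 00 00 00 00 00.
K' ⊕ ipad = 9a 36 36 36 36 36 36; K' ⊕ opad = f0 5c 5c 5c 5c 5c 5c.
Inner hash: sum = 154+54+54+54+54+54+54+137+161+55+9+92 = 932; mod 256 = 164 → a4.
Outer hash (recomputed tag): sum = 240+92+92+92+92+92+92+164 = 956; mod 256 = 188 → bc.
Recomputed tag = bc; claimed = 79 → mismatch.

invalid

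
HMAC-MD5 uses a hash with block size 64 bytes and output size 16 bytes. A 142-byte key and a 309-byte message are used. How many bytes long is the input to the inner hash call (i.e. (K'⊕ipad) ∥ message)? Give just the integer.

Key is 142 > 64 bytes, so it is hashed to 16 bytes then zero-padded to 64: |K'| = 64.
Inner input = (K'⊕ipad) ∥ m → 64 + 309 = 373 bytes.

373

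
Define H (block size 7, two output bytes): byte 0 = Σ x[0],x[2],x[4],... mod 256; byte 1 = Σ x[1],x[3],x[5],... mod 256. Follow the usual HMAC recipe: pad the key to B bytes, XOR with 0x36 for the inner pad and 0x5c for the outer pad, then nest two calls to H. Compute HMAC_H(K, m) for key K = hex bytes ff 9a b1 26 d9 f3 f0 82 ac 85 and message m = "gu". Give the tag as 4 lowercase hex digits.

ecc8

Key hex bytes ff 9a b1 26 d9 f3 f0 82 ac 85 is 10 bytes > B = 7, so hash it first: H(key) = 25 ba, then zero-pad to 7 bytes: K' = 25 ba 00 00 00 00 00.
K' ⊕ ipad = 13 8c 36 36 36 36 36.  K' ⊕ opad = 79 e6 5c 5c 5c 5c 5c.
Inner input = (K'⊕ipad) ∥ m = 13 8c 36 36 36 36 36 ∥ 67 75.
Inner hash: even-index sum = 298 mod 256 = 42; odd-index sum = 351 mod 256 = 95 → 2a 5f.
Outer input = (K'⊕opad) ∥ inner = 79 e6 5c 5c 5c 5c 5c ∥ 2a 5f.
Outer hash (tag): even-index sum = 492 mod 256 = 236; odd-index sum = 456 mod 256 = 200 → ec c8.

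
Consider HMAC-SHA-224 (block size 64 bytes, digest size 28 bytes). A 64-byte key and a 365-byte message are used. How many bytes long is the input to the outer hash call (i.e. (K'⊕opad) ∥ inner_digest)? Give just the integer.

92

Key is 64 ≤ 64 bytes, zero-padded: |K'| = 64.
Outer input = (K'⊕opad) ∥ H(inner) → 64 + 28 = 92 bytes.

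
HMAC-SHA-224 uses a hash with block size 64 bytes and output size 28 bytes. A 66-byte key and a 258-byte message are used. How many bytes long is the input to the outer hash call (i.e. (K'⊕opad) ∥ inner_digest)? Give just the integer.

92

Key is 66 > 64 bytes, so it is hashed to 28 bytes then zero-padded to 64: |K'| = 64.
Outer input = (K'⊕opad) ∥ H(inner) → 64 + 28 = 92 bytes.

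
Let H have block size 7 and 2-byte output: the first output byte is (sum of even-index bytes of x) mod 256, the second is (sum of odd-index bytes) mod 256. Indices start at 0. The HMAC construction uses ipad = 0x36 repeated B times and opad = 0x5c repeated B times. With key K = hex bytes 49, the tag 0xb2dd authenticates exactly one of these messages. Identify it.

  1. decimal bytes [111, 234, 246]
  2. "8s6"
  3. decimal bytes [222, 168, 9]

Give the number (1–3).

Key hex bytes 49 is 1 byte ≤ B = 7; zero-pad to 7 bytes: K' = 49 00 00 00 00 00 00.
K' ⊕ ipad = 7f 36 36 36 36 36 36; K' ⊕ opad = 15 5c 5c 5c 5c 5c 5c.
m1: inner = H(7f 36 36 36 36 36 36 6f ea f6) = 0b 07; tag = H(15 5c 5c 5c 5c 5c 5c 0b 07) = 301f
m2: inner = H(7f 36 36 36 36 36 36 38 73 36) = 94 10; tag = H(15 5c 5c 5c 5c 5c 5c 94 10) = 39a8
m3: inner = H(7f 36 36 36 36 36 36 de a8 09) = c9 89; tag = H(15 5c 5c 5c 5c 5c 5c c9 89) = b2dd ← matches

3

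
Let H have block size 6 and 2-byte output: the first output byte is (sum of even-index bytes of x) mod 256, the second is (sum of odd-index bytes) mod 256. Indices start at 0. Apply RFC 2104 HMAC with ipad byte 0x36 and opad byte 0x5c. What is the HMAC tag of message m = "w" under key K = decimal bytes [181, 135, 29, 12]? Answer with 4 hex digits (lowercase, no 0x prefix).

e1a8

Key decimal bytes [181, 135, 29, 12] = b5 87 1d 0c is 4 bytes ≤ B = 6; zero-pad to 6 bytes: K' = b5 87 1d 0c 00 00.
K' ⊕ ipad = 83 b1 2b 3a 36 36.  K' ⊕ opad = e9 db 41 50 5c 5c.
Inner input = (K'⊕ipad) ∥ m = 83 b1 2b 3a 36 36 ∥ 77.
Inner hash: even-index sum = 347 mod 256 = 91; odd-index sum = 289 mod 256 = 33 → 5b 21.
Outer input = (K'⊕opad) ∥ inner = e9 db 41 50 5c 5c ∥ 5b 21.
Outer hash (tag): even-index sum = 481 mod 256 = 225; odd-index sum = 424 mod 256 = 168 → e1 a8.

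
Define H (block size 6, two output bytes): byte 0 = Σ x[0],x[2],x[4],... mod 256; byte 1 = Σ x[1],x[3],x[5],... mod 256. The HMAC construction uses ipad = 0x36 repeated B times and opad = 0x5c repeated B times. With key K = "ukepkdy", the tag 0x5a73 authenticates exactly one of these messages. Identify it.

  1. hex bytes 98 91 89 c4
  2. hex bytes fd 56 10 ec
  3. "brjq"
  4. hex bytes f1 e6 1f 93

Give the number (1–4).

3

Key "ukepkdy" = 75 6b 65 70 6b 64 79 is 7 bytes > B = 6, so hash it first: H(key) = be 3f, then zero-pad to 6 bytes: K' = be 3f 00 00 00 00.
K' ⊕ ipad = 88 09 36 36 36 36; K' ⊕ opad = e2 63 5c 5c 5c 5c.
m1: inner = H(88 09 36 36 36 36 98 91 89 c4) = 15 ca; tag = H(e2 63 5c 5c 5c 5c 15 ca) = afe5
m2: inner = H(88 09 36 36 36 36 fd 56 10 ec) = 01 b7; tag = H(e2 63 5c 5c 5c 5c 01 b7) = 9bd2
m3: inner = H(88 09 36 36 36 36 62 72 6a 71) = c0 58; tag = H(e2 63 5c 5c 5c 5c c0 58) = 5a73 ← matches
m4: inner = H(88 09 36 36 36 36 f1 e6 1f 93) = 04 ee; tag = H(e2 63 5c 5c 5c 5c 04 ee) = 9e09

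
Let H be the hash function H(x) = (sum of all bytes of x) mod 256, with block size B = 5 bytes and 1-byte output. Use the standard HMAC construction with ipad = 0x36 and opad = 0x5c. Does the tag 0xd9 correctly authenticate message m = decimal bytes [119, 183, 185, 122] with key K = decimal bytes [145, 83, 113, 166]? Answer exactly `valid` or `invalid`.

Key decimal bytes [145, 83, 113, 166] = 91 53 71 a6 is 4 bytes ≤ B = 5; zero-pad to 5 bytes: K' = 91 53 71 a6 00.
K' ⊕ ipad = a7 65 47 90 36; K' ⊕ opad = cd 0f 2d fa 5c.
Inner hash: sum = 167+101+71+144+54+119+183+185+122 = 1146; mod 256 = 122 → 7a.
Outer hash (recomputed tag): sum = 205+15+45+250+92+122 = 729; mod 256 = 217 → d9.
Recomputed tag = d9; claimed = d9 → match.

valid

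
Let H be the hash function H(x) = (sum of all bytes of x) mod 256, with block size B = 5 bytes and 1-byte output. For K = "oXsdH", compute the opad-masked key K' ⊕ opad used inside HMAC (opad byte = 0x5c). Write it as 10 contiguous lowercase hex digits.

33042f3814

Key "oXsdH" = 6f 58 73 64 48 is exactly B = 5 bytes: K' = 6f 58 73 64 48.
XOR each byte with 0x5c: 6f⊕5c=33, 58⊕5c=04, 73⊕5c=2f, 64⊕5c=38, 48⊕5c=14.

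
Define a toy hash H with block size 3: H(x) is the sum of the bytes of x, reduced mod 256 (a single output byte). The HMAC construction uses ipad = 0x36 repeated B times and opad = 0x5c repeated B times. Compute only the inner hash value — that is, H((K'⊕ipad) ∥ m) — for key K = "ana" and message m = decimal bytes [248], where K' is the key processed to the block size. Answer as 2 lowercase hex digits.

fe

Key "ana" = 61 6e 61 is exactly B = 3 bytes: K' = 61 6e 61.
K' ⊕ ipad = 57 58 57.
Inner input = 57 58 57 ∥ f8.
Inner hash: sum = 87+88+87+248 = 510; mod 256 = 254 → fe.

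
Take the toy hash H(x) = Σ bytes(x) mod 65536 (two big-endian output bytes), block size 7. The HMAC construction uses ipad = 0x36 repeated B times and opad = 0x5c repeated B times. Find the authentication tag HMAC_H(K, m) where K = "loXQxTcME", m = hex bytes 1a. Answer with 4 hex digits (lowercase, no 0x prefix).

Key "loXQxTcME" = 6c 6f 58 51 78 54 63 4d 45 is 9 bytes > B = 7, so hash it first: H(key) = 03 45, then zero-pad to 7 bytes: K' = 03 45 00 00 00 00 00.
K' ⊕ ipad = 35 73 36 36 36 36 36.  K' ⊕ opad = 5f 19 5c 5c 5c 5c 5c.
Inner input = (K'⊕ipad) ∥ m = 35 73 36 36 36 36 36 ∥ 1a.
Inner hash: sum = 53+115+54+54+54+54+54+26 = 464 → 01 d0.
Outer input = (K'⊕opad) ∥ inner = 5f 19 5c 5c 5c 5c 5c ∥ 01 d0.
Outer hash (tag): sum = 95+25+92+92+92+92+92+1+208 = 789 → 03 15.

0315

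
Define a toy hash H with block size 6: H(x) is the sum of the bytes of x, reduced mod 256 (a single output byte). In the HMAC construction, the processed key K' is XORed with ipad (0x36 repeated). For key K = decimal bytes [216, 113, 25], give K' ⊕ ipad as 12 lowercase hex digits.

Key decimal bytes [216, 113, 25] = d8 71 19 is 3 bytes ≤ B = 6; zero-pad to 6 bytes: K' = d8 71 19 00 00 00.
XOR each byte with 0x36: d8⊕36=ee, 71⊕36=47, 19⊕36=2f, 00⊕36=36, 00⊕36=36, 00⊕36=36.

ee472f363636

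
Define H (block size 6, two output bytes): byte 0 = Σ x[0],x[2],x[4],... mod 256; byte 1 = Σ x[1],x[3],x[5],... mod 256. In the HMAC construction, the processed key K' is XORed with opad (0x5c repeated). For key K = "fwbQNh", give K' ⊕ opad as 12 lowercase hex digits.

3a2b3e0d1234

Key "fwbQNh" = 66 77 62 51 4e 68 is exactly B = 6 bytes: K' = 66 77 62 51 4e 68.
XOR each byte with 0x5c: 66⊕5c=3a, 77⊕5c=2b, 62⊕5c=3e, 51⊕5c=0d, 4e⊕5c=12, 68⊕5c=34.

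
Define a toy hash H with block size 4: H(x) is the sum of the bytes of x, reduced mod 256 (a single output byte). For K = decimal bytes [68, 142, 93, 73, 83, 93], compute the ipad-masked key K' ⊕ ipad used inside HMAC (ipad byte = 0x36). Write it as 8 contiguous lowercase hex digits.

1e363636

Key decimal bytes [68, 142, 93, 73, 83, 93] = 44 8e 5d 49 53 5d is 6 bytes > B = 4, so hash it first: H(key) = 28, then zero-pad to 4 bytes: K' = 28 00 00 00.
XOR each byte with 0x36: 28⊕36=1e, 00⊕36=36, 00⊕36=36, 00⊕36=36.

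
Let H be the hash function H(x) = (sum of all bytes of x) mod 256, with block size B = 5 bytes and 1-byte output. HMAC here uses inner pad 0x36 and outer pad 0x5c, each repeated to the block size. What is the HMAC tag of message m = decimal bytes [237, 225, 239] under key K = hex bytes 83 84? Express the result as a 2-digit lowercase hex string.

91

Key hex bytes 83 84 is 2 bytes ≤ B = 5; zero-pad to 5 bytes: K' = 83 84 00 00 00.
K' ⊕ ipad = b5 b2 36 36 36.  K' ⊕ opad = df d8 5c 5c 5c.
Inner input = (K'⊕ipad) ∥ m = b5 b2 36 36 36 ∥ ed e1 ef.
Inner hash: sum = 181+178+54+54+54+237+225+239 = 1222; mod 256 = 198 → c6.
Outer input = (K'⊕opad) ∥ inner = df d8 5c 5c 5c ∥ c6.
Outer hash (tag): sum = 223+216+92+92+92+198 = 913; mod 256 = 145 → 91.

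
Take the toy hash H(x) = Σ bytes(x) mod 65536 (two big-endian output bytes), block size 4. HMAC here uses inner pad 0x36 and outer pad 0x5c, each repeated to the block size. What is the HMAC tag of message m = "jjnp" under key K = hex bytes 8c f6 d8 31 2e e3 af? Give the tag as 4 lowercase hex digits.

01f6

Key hex bytes 8c f6 d8 31 2e e3 af is 7 bytes > B = 4, so hash it first: H(key) = 04 4b, then zero-pad to 4 bytes: K' = 04 4b 00 00.
K' ⊕ ipad = 32 7d 36 36.  K' ⊕ opad = 58 17 5c 5c.
Inner input = (K'⊕ipad) ∥ m = 32 7d 36 36 ∥ 6a 6a 6e 70.
Inner hash: sum = 50+125+54+54+106+106+110+112 = 717 → 02 cd.
Outer input = (K'⊕opad) ∥ inner = 58 17 5c 5c ∥ 02 cd.
Outer hash (tag): sum = 88+23+92+92+2+205 = 502 → 01 f6.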